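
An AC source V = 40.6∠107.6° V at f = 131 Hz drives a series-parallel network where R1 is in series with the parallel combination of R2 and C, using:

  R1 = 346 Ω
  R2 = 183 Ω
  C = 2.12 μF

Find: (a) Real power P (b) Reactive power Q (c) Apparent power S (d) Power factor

Step 1 — Angular frequency: ω = 2π·f = 2π·131 = 823.1 rad/s.
Step 2 — Component impedances:
  R1: Z = R = 346 Ω
  R2: Z = R = 183 Ω
  C: Z = 1/(jωC) = -j/(ω·C) = 0 - j573.1 Ω
Step 3 — Parallel branch: R2 || C = 1/(1/R2 + 1/C) = 166.1 - j53.03 Ω.
Step 4 — Series with R1: Z_total = R1 + (R2 || C) = 512.1 - j53.03 Ω = 514.8∠-5.9° Ω.
Step 5 — Source phasor: V = 40.6∠107.6° V = -12.28 + j38.7 V.
Step 6 — Current: I = V / Z = -0.03146 + j0.07232 A = 0.07886∠113.5° A.
Step 7 — Complex power: S = V·I* = 3.185 - j0.3298 VA.
Step 8 — Real power: P = Re(S) = 3.185 W.
Step 9 — Reactive power: Q = Im(S) = -0.3298 VAR.
Step 10 — Apparent power: |S| = 3.202 VA.
Step 11 — Power factor: PF = P/|S| = 0.9947 (leading).

(a) P = 3.185 W  (b) Q = -0.3298 VAR  (c) S = 3.202 VA  (d) PF = 0.9947 (leading)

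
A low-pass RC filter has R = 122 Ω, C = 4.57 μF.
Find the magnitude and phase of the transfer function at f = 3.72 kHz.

Step 1 — Angular frequency: ω = 2π·3720 = 2.337e+04 rad/s.
Step 2 — Transfer function: H(jω) = 1/(1 + jωRC).
Step 3 — Denominator: 1 + jωRC = 1 + j·2.337e+04·122·4.57e-06 = 1 + j13.03.
Step 4 — H = 0.005854 - j0.07629.
Step 5 — Magnitude: |H| = 0.07651 (-22.3 dB); phase: φ = -85.6°.

|H| = 0.07651 (-22.3 dB), φ = -85.6°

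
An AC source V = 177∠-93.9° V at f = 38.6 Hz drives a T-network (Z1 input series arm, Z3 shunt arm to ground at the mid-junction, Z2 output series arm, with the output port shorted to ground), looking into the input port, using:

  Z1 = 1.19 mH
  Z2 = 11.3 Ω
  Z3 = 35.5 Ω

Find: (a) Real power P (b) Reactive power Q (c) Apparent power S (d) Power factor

Step 1 — Angular frequency: ω = 2π·f = 2π·38.6 = 242.5 rad/s.
Step 2 — Component impedances:
  Z1: Z = jωL = j·242.5·0.00119 = 0 + j0.2886 Ω
  Z2: Z = R = 11.3 Ω
  Z3: Z = R = 35.5 Ω
Step 3 — With the output port shorted to ground, the output series arm Z2 runs from the junction to ground; the shunt arm Z3 also runs from the junction to ground. They appear in parallel: Z3 || Z2 = 8.572 Ω.
Step 4 — Series with input arm Z1: Z_in = Z1 + (Z3 || Z2) = 8.572 + j0.2886 Ω = 8.576∠1.9° Ω.
Step 5 — Source phasor: V = 177∠-93.9° V = -12.04 - j176.6 V.
Step 6 — Current: I = V / Z = -2.096 - j20.53 A = 20.64∠-95.8° A.
Step 7 — Complex power: S = V·I* = 3651 + j122.9 VA.
Step 8 — Real power: P = Re(S) = 3651 W.
Step 9 — Reactive power: Q = Im(S) = 122.9 VAR.
Step 10 — Apparent power: |S| = 3653 VA.
Step 11 — Power factor: PF = P/|S| = 0.9994 (lagging).

(a) P = 3651 W  (b) Q = 122.9 VAR  (c) S = 3653 VA  (d) PF = 0.9994 (lagging)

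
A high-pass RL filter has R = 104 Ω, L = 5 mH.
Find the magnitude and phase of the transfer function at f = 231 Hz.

Step 1 — Angular frequency: ω = 2π·231 = 1451 rad/s.
Step 2 — Transfer function: H(jω) = jωL/(R + jωL).
Step 3 — Numerator jωL = j·7.257; denominator R + jωL = 104 + j7.257.
Step 4 — H = 0.004846 + j0.06944.
Step 5 — Magnitude: |H| = 0.06961 (-23.1 dB); phase: φ = 86.0°.

|H| = 0.06961 (-23.1 dB), φ = 86.0°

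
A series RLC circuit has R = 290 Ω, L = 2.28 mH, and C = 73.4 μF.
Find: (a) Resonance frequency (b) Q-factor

Step 1 — Resonance condition Im(Z)=0 gives ω₀ = 1/√(LC).
Step 2 — ω₀ = 1/√(0.00228·7.34e-05) = 2444 rad/s.
Step 3 — f₀ = ω₀/(2π) = 389 Hz.
Step 4 — Series Q: Q = ω₀L/R = 2444·0.00228/290 = 0.01922.

(a) f₀ = 389 Hz  (b) Q = 0.01922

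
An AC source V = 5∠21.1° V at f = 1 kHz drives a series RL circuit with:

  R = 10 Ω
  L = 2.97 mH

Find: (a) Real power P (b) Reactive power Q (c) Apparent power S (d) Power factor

Step 1 — Angular frequency: ω = 2π·f = 2π·1000 = 6283 rad/s.
Step 2 — Component impedances:
  R: Z = R = 10 Ω
  L: Z = jωL = j·6283·0.00297 = 0 + j18.66 Ω
Step 3 — Series combination: Z_total = R + L = 10 + j18.66 Ω = 21.17∠61.8° Ω.
Step 4 — Source phasor: V = 5∠21.1° V = 4.665 + j1.8 V.
Step 5 — Current: I = V / Z = 0.179 - j0.154 A = 0.2362∠-40.7° A.
Step 6 — Complex power: S = V·I* = 0.5577 + j1.041 VA.
Step 7 — Real power: P = Re(S) = 0.5577 W.
Step 8 — Reactive power: Q = Im(S) = 1.041 VAR.
Step 9 — Apparent power: |S| = 1.181 VA.
Step 10 — Power factor: PF = P/|S| = 0.4723 (lagging).

(a) P = 0.5577 W  (b) Q = 1.041 VAR  (c) S = 1.181 VA  (d) PF = 0.4723 (lagging)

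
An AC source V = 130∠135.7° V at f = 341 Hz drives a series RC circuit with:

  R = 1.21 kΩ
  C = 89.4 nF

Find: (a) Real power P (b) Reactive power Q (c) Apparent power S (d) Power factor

Step 1 — Angular frequency: ω = 2π·f = 2π·341 = 2143 rad/s.
Step 2 — Component impedances:
  R: Z = R = 1210 Ω
  C: Z = 1/(jωC) = -j/(ω·C) = 0 - j5221 Ω
Step 3 — Series combination: Z_total = R + C = 1210 - j5221 Ω = 5359∠-77.0° Ω.
Step 4 — Source phasor: V = 130∠135.7° V = -93.04 + j90.79 V.
Step 5 — Current: I = V / Z = -0.02042 - j0.01309 A = 0.02426∠-147.3° A.
Step 6 — Complex power: S = V·I* = 0.712 - j3.072 VA.
Step 7 — Real power: P = Re(S) = 0.712 W.
Step 8 — Reactive power: Q = Im(S) = -3.072 VAR.
Step 9 — Apparent power: |S| = 3.154 VA.
Step 10 — Power factor: PF = P/|S| = 0.2258 (leading).

(a) P = 0.712 W  (b) Q = -3.072 VAR  (c) S = 3.154 VA  (d) PF = 0.2258 (leading)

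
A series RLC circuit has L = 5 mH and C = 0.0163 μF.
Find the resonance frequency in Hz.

Step 1 — Resonance condition Im(Z)=0 gives ω₀ = 1/√(LC).
Step 2 — ω₀ = 1/√(0.005·1.63e-08) = 1.108e+05 rad/s.
Step 3 — f₀ = ω₀/(2π) = 1.763e+04 Hz.

f₀ = 1.763e+04 Hz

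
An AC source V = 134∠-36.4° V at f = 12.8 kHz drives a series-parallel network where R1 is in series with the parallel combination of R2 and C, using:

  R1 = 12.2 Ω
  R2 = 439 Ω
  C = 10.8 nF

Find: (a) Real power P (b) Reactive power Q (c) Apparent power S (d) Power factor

Step 1 — Angular frequency: ω = 2π·f = 2π·1.28e+04 = 8.042e+04 rad/s.
Step 2 — Component impedances:
  R1: Z = R = 12.2 Ω
  R2: Z = R = 439 Ω
  C: Z = 1/(jωC) = -j/(ω·C) = 0 - j1151 Ω
Step 3 — Parallel branch: R2 || C = 1/(1/R2 + 1/C) = 383.3 - j146.1 Ω.
Step 4 — Series with R1: Z_total = R1 + (R2 || C) = 395.5 - j146.1 Ω = 421.6∠-20.3° Ω.
Step 5 — Source phasor: V = 134∠-36.4° V = 107.9 - j79.52 V.
Step 6 — Current: I = V / Z = 0.3053 - j0.08824 A = 0.3178∠-16.1° A.
Step 7 — Complex power: S = V·I* = 39.95 - j14.76 VA.
Step 8 — Real power: P = Re(S) = 39.95 W.
Step 9 — Reactive power: Q = Im(S) = -14.76 VAR.
Step 10 — Apparent power: |S| = 42.59 VA.
Step 11 — Power factor: PF = P/|S| = 0.938 (leading).

(a) P = 39.95 W  (b) Q = -14.76 VAR  (c) S = 42.59 VA  (d) PF = 0.938 (leading)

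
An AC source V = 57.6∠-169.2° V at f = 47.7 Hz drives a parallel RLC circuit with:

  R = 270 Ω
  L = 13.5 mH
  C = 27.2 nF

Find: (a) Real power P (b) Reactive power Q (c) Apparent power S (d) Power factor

Step 1 — Angular frequency: ω = 2π·f = 2π·47.7 = 299.7 rad/s.
Step 2 — Component impedances:
  R: Z = R = 270 Ω
  L: Z = jωL = j·299.7·0.0135 = 0 + j4.046 Ω
  C: Z = 1/(jωC) = -j/(ω·C) = 0 - j1.227e+05 Ω
Step 3 — Parallel combination: 1/Z_total = 1/R + 1/L + 1/C; Z_total = 0.06062 + j4.045 Ω = 4.046∠89.1° Ω.
Step 4 — Source phasor: V = 57.6∠-169.2° V = -56.58 - j10.79 V.
Step 5 — Current: I = V / Z = -2.877 + j13.94 A = 14.24∠101.7° A.
Step 6 — Complex power: S = V·I* = 12.29 + j820 VA.
Step 7 — Real power: P = Re(S) = 12.29 W.
Step 8 — Reactive power: Q = Im(S) = 820 VAR.
Step 9 — Apparent power: |S| = 820.1 VA.
Step 10 — Power factor: PF = P/|S| = 0.01498 (lagging).

(a) P = 12.29 W  (b) Q = 820 VAR  (c) S = 820.1 VA  (d) PF = 0.01498 (lagging)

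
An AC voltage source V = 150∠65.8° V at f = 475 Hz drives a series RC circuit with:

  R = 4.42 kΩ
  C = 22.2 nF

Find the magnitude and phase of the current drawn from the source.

Step 1 — Angular frequency: ω = 2π·f = 2π·475 = 2985 rad/s.
Step 2 — Component impedances:
  R: Z = R = 4420 Ω
  C: Z = 1/(jωC) = -j/(ω·C) = 0 - j1.509e+04 Ω
Step 3 — Series combination: Z_total = R + C = 4420 - j1.509e+04 Ω = 1.573e+04∠-73.7° Ω.
Step 4 — Source phasor: V = 150∠65.8° V = 61.49 + j136.8 V.
Step 5 — Ohm's law: I = V / Z_total = (61.49 + j136.8) / (4420 - j1.509e+04) = -0.00725 + j0.006197 A.
Step 6 — Convert to polar: |I| = 0.009538 A, ∠I = 139.5°.

I = 0.009538∠139.5° A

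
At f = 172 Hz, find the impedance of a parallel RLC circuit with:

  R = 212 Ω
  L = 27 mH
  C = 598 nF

Step 1 — Angular frequency: ω = 2π·f = 2π·172 = 1081 rad/s.
Step 2 — Component impedances:
  R: Z = R = 212 Ω
  L: Z = jωL = j·1081·0.027 = 0 + j29.18 Ω
  C: Z = 1/(jωC) = -j/(ω·C) = 0 - j1547 Ω
Step 3 — Parallel combination: 1/Z_total = 1/R + 1/L + 1/C; Z_total = 4.091 + j29.17 Ω = 29.45∠82.0° Ω.

Z = 4.091 + j29.17 Ω = 29.45∠82.0° Ω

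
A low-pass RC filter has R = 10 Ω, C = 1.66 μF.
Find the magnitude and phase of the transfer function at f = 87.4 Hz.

Step 1 — Angular frequency: ω = 2π·87.4 = 549.2 rad/s.
Step 2 — Transfer function: H(jω) = 1/(1 + jωRC).
Step 3 — Denominator: 1 + jωRC = 1 + j·549.2·10·1.66e-06 = 1 + j0.009116.
Step 4 — H = 0.9999 - j0.009115.
Step 5 — Magnitude: |H| = 1 (-0.0 dB); phase: φ = -0.5°.

|H| = 1 (-0.0 dB), φ = -0.5°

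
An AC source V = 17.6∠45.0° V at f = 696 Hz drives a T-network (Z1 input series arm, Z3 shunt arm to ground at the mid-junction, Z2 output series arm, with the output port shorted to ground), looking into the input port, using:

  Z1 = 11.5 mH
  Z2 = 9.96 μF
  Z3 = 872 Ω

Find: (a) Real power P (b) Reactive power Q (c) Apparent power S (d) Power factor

Step 1 — Angular frequency: ω = 2π·f = 2π·696 = 4373 rad/s.
Step 2 — Component impedances:
  Z1: Z = jωL = j·4373·0.0115 = 0 + j50.29 Ω
  Z2: Z = 1/(jωC) = -j/(ω·C) = 0 - j22.96 Ω
  Z3: Z = R = 872 Ω
Step 3 — With the output port shorted to ground, the output series arm Z2 runs from the junction to ground; the shunt arm Z3 also runs from the junction to ground. They appear in parallel: Z3 || Z2 = 0.6041 - j22.94 Ω.
Step 4 — Series with input arm Z1: Z_in = Z1 + (Z3 || Z2) = 0.6041 + j27.35 Ω = 27.35∠88.7° Ω.
Step 5 — Source phasor: V = 17.6∠45.0° V = 12.45 + j12.45 V.
Step 6 — Current: I = V / Z = 0.4649 - j0.4448 A = 0.6434∠-43.7° A.
Step 7 — Complex power: S = V·I* = 0.2501 + j11.32 VA.
Step 8 — Real power: P = Re(S) = 0.2501 W.
Step 9 — Reactive power: Q = Im(S) = 11.32 VAR.
Step 10 — Apparent power: |S| = 11.32 VA.
Step 11 — Power factor: PF = P/|S| = 0.02208 (lagging).

(a) P = 0.2501 W  (b) Q = 11.32 VAR  (c) S = 11.32 VA  (d) PF = 0.02208 (lagging)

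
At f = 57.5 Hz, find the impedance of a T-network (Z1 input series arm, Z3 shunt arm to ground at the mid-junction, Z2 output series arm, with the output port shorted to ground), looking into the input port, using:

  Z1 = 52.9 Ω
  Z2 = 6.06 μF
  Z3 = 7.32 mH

Step 1 — Angular frequency: ω = 2π·f = 2π·57.5 = 361.3 rad/s.
Step 2 — Component impedances:
  Z1: Z = R = 52.9 Ω
  Z2: Z = 1/(jωC) = -j/(ω·C) = 0 - j456.8 Ω
  Z3: Z = jωL = j·361.3·0.00732 = 0 + j2.645 Ω
Step 3 — With the output port shorted to ground, the output series arm Z2 runs from the junction to ground; the shunt arm Z3 also runs from the junction to ground. They appear in parallel: Z3 || Z2 = 0 + j2.66 Ω.
Step 4 — Series with input arm Z1: Z_in = Z1 + (Z3 || Z2) = 52.9 + j2.66 Ω = 52.97∠2.9° Ω.

Z = 52.9 + j2.66 Ω = 52.97∠2.9° Ω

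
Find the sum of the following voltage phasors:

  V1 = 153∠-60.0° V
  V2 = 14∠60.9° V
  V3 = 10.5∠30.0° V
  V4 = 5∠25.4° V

Step 1 — Convert each phasor to rectangular form:
  V1 = 153·(cos(-60.0°) + j·sin(-60.0°)) = 76.5 - j132.5 V
  V2 = 14·(cos(60.9°) + j·sin(60.9°)) = 6.809 + j12.23 V
  V3 = 10.5·(cos(30.0°) + j·sin(30.0°)) = 9.093 + j5.25 V
  V4 = 5·(cos(25.4°) + j·sin(25.4°)) = 4.517 + j2.145 V
Step 2 — Sum components: V_total = 96.92 - j112.9 V.
Step 3 — Convert to polar: |V_total| = 148.8 V, ∠V_total = -49.3°.

V_total = 148.8∠-49.3° V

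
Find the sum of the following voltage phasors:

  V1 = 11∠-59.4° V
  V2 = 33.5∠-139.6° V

Step 1 — Convert each phasor to rectangular form:
  V1 = 11·(cos(-59.4°) + j·sin(-59.4°)) = 5.599 - j9.468 V
  V2 = 33.5·(cos(-139.6°) + j·sin(-139.6°)) = -25.51 - j21.71 V
Step 2 — Sum components: V_total = -19.91 - j31.18 V.
Step 3 — Convert to polar: |V_total| = 37 V, ∠V_total = -122.6°.

V_total = 37∠-122.6° V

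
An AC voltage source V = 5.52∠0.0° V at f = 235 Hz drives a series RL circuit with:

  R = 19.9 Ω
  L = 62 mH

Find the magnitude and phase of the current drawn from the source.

Step 1 — Angular frequency: ω = 2π·f = 2π·235 = 1477 rad/s.
Step 2 — Component impedances:
  R: Z = R = 19.9 Ω
  L: Z = jωL = j·1477·0.062 = 0 + j91.55 Ω
Step 3 — Series combination: Z_total = R + L = 19.9 + j91.55 Ω = 93.68∠77.7° Ω.
Step 4 — Source phasor: V = 5.52∠0.0° V = 5.52 V.
Step 5 — Ohm's law: I = V / Z_total = (5.52) / (19.9 + j91.55) = 0.01252 - j0.05758 A.
Step 6 — Convert to polar: |I| = 0.05892 A, ∠I = -77.7°.

I = 0.05892∠-77.7° A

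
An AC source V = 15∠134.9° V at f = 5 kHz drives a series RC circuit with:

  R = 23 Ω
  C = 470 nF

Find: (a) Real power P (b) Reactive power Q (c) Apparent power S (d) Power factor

Step 1 — Angular frequency: ω = 2π·f = 2π·5000 = 3.142e+04 rad/s.
Step 2 — Component impedances:
  R: Z = R = 23 Ω
  C: Z = 1/(jωC) = -j/(ω·C) = 0 - j67.73 Ω
Step 3 — Series combination: Z_total = R + C = 23 - j67.73 Ω = 71.52∠-71.2° Ω.
Step 4 — Source phasor: V = 15∠134.9° V = -10.59 + j10.63 V.
Step 5 — Current: I = V / Z = -0.1883 - j0.0924 A = 0.2097∠-153.9° A.
Step 6 — Complex power: S = V·I* = 1.012 - j2.979 VA.
Step 7 — Real power: P = Re(S) = 1.012 W.
Step 8 — Reactive power: Q = Im(S) = -2.979 VAR.
Step 9 — Apparent power: |S| = 3.146 VA.
Step 10 — Power factor: PF = P/|S| = 0.3216 (leading).

(a) P = 1.012 W  (b) Q = -2.979 VAR  (c) S = 3.146 VA  (d) PF = 0.3216 (leading)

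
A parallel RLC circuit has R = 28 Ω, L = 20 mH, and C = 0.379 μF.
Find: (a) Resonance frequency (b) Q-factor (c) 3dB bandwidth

Step 1 — Resonance: ω₀ = 1/√(LC) = 1/√(0.02·3.79e-07) = 1.149e+04 rad/s.
Step 2 — f₀ = ω₀/(2π) = 1828 Hz.
Step 3 — Parallel Q: Q = R/(ω₀L) = 28/(1.149e+04·0.02) = 0.1219.
Step 4 — Bandwidth: Δω = ω₀/Q = 9.423e+04 rad/s; BW = Δω/(2π) = 1.5e+04 Hz.

(a) f₀ = 1828 Hz  (b) Q = 0.1219  (c) BW = 1.5e+04 Hz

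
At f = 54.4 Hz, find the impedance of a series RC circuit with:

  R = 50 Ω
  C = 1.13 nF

Step 1 — Angular frequency: ω = 2π·f = 2π·54.4 = 341.8 rad/s.
Step 2 — Component impedances:
  R: Z = R = 50 Ω
  C: Z = 1/(jωC) = -j/(ω·C) = 0 - j2.589e+06 Ω
Step 3 — Series combination: Z_total = R + C = 50 - j2.589e+06 Ω = 2.589e+06∠-90.0° Ω.

Z = 50 - j2.589e+06 Ω = 2.589e+06∠-90.0° Ω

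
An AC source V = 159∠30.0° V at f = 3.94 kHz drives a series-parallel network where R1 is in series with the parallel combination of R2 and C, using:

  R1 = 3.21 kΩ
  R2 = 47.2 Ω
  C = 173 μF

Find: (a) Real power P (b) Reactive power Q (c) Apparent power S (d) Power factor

Step 1 — Angular frequency: ω = 2π·f = 2π·3940 = 2.476e+04 rad/s.
Step 2 — Component impedances:
  R1: Z = R = 3210 Ω
  R2: Z = R = 47.2 Ω
  C: Z = 1/(jωC) = -j/(ω·C) = 0 - j0.2335 Ω
Step 3 — Parallel branch: R2 || C = 1/(1/R2 + 1/C) = 0.001155 - j0.2335 Ω.
Step 4 — Series with R1: Z_total = R1 + (R2 || C) = 3210 - j0.2335 Ω = 3210∠-0.0° Ω.
Step 5 — Source phasor: V = 159∠30.0° V = 137.7 + j79.5 V.
Step 6 — Current: I = V / Z = 0.04289 + j0.02477 A = 0.04953∠30.0° A.
Step 7 — Complex power: S = V·I* = 7.876 - j0.0005729 VA.
Step 8 — Real power: P = Re(S) = 7.876 W.
Step 9 — Reactive power: Q = Im(S) = -0.0005729 VAR.
Step 10 — Apparent power: |S| = 7.876 VA.
Step 11 — Power factor: PF = P/|S| = 1 (leading).

(a) P = 7.876 W  (b) Q = -0.0005729 VAR  (c) S = 7.876 VA  (d) PF = 1 (leading)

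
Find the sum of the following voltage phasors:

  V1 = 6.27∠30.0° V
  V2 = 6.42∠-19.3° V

Step 1 — Convert each phasor to rectangular form:
  V1 = 6.27·(cos(30.0°) + j·sin(30.0°)) = 5.43 + j3.135 V
  V2 = 6.42·(cos(-19.3°) + j·sin(-19.3°)) = 6.059 - j2.122 V
Step 2 — Sum components: V_total = 11.49 + j1.013 V.
Step 3 — Convert to polar: |V_total| = 11.53 V, ∠V_total = 5.0°.

V_total = 11.53∠5.0° V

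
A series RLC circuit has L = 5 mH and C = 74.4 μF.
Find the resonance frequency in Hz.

Step 1 — Resonance condition Im(Z)=0 gives ω₀ = 1/√(LC).
Step 2 — ω₀ = 1/√(0.005·7.44e-05) = 1640 rad/s.
Step 3 — f₀ = ω₀/(2π) = 260.9 Hz.

f₀ = 260.9 Hz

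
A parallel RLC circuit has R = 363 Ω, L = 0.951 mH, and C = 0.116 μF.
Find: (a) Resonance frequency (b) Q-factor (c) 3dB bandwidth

Step 1 — Resonance: ω₀ = 1/√(LC) = 1/√(0.000951·1.16e-07) = 9.521e+04 rad/s.
Step 2 — f₀ = ω₀/(2π) = 1.515e+04 Hz.
Step 3 — Parallel Q: Q = R/(ω₀L) = 363/(9.521e+04·0.000951) = 4.009.
Step 4 — Bandwidth: Δω = ω₀/Q = 2.375e+04 rad/s; BW = Δω/(2π) = 3780 Hz.

(a) f₀ = 1.515e+04 Hz  (b) Q = 4.009  (c) BW = 3780 Hz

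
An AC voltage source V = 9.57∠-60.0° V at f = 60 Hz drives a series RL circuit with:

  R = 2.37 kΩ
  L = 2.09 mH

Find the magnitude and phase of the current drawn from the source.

Step 1 — Angular frequency: ω = 2π·f = 2π·60 = 377 rad/s.
Step 2 — Component impedances:
  R: Z = R = 2370 Ω
  L: Z = jωL = j·377·0.00209 = 0 + j0.7879 Ω
Step 3 — Series combination: Z_total = R + L = 2370 + j0.7879 Ω = 2370∠0.0° Ω.
Step 4 — Source phasor: V = 9.57∠-60.0° V = 4.785 - j8.288 V.
Step 5 — Ohm's law: I = V / Z_total = (4.785 - j8.288) / (2370 + j0.7879) = 0.002018 - j0.003498 A.
Step 6 — Convert to polar: |I| = 0.004038 A, ∠I = -60.0°.

I = 0.004038∠-60.0° A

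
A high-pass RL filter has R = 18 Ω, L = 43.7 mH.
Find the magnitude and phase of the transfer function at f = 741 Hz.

Step 1 — Angular frequency: ω = 2π·741 = 4656 rad/s.
Step 2 — Transfer function: H(jω) = jωL/(R + jωL).
Step 3 — Numerator jωL = j·203.5; denominator R + jωL = 18 + j203.5.
Step 4 — H = 0.9922 + j0.08778.
Step 5 — Magnitude: |H| = 0.9961 (-0.0 dB); phase: φ = 5.1°.

|H| = 0.9961 (-0.0 dB), φ = 5.1°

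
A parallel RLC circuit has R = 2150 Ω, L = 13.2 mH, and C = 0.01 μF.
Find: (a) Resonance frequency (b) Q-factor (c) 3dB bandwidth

Step 1 — Resonance: ω₀ = 1/√(LC) = 1/√(0.0132·1e-08) = 8.704e+04 rad/s.
Step 2 — f₀ = ω₀/(2π) = 1.385e+04 Hz.
Step 3 — Parallel Q: Q = R/(ω₀L) = 2150/(8.704e+04·0.0132) = 1.871.
Step 4 — Bandwidth: Δω = ω₀/Q = 4.651e+04 rad/s; BW = Δω/(2π) = 7403 Hz.

(a) f₀ = 1.385e+04 Hz  (b) Q = 1.871  (c) BW = 7403 Hz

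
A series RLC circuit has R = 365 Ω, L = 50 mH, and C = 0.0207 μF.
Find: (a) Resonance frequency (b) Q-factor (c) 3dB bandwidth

Step 1 — Resonance: ω₀ = 1/√(LC) = 1/√(0.05·2.07e-08) = 3.108e+04 rad/s.
Step 2 — f₀ = ω₀/(2π) = 4947 Hz.
Step 3 — Series Q: Q = ω₀L/R = 3.108e+04·0.05/365 = 4.258.
Step 4 — Bandwidth: Δω = ω₀/Q = 7300 rad/s; BW = Δω/(2π) = 1162 Hz.

(a) f₀ = 4947 Hz  (b) Q = 4.258  (c) BW = 1162 Hz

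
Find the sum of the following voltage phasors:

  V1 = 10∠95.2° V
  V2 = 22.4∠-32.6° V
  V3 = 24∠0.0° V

Step 1 — Convert each phasor to rectangular form:
  V1 = 10·(cos(95.2°) + j·sin(95.2°)) = -0.9063 + j9.959 V
  V2 = 22.4·(cos(-32.6°) + j·sin(-32.6°)) = 18.87 - j12.07 V
  V3 = 24·(cos(0.0°) + j·sin(0.0°)) = 24 V
Step 2 — Sum components: V_total = 41.96 - j2.11 V.
Step 3 — Convert to polar: |V_total| = 42.02 V, ∠V_total = -2.9°.

V_total = 42.02∠-2.9° V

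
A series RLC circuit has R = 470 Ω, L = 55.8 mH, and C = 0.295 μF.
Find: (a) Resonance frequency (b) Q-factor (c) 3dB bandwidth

Step 1 — Resonance condition Im(Z)=0 gives ω₀ = 1/√(LC).
Step 2 — ω₀ = 1/√(0.0558·2.95e-07) = 7794 rad/s.
Step 3 — f₀ = ω₀/(2π) = 1240 Hz.
Step 4 — Series Q: Q = ω₀L/R = 7794·0.0558/470 = 0.9254.
Step 5 — 3dB bandwidth: Δω = ω₀/Q = 8423 rad/s; BW = Δω/(2π) = 1341 Hz.

(a) f₀ = 1240 Hz  (b) Q = 0.9254  (c) BW = 1341 Hz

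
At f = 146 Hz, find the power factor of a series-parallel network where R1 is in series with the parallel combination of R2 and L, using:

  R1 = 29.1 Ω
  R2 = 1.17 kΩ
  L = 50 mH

Step 1 — Angular frequency: ω = 2π·f = 2π·146 = 917.3 rad/s.
Step 2 — Component impedances:
  R1: Z = R = 29.1 Ω
  R2: Z = R = 1170 Ω
  L: Z = jωL = j·917.3·0.05 = 0 + j45.87 Ω
Step 3 — Parallel branch: R2 || L = 1/(1/R2 + 1/L) = 1.795 + j45.8 Ω.
Step 4 — Series with R1: Z_total = R1 + (R2 || L) = 30.9 + j45.8 Ω = 55.24∠56.0° Ω.
Step 5 — Power factor: PF = cos(φ) = Re(Z)/|Z| = 30.8954/55.2438 = 0.5593.
Step 6 — Type: Im(Z) = 45.8 ⇒ lagging (phase φ = 56.0°).

PF = 0.5593 (lagging, φ = 56.0°)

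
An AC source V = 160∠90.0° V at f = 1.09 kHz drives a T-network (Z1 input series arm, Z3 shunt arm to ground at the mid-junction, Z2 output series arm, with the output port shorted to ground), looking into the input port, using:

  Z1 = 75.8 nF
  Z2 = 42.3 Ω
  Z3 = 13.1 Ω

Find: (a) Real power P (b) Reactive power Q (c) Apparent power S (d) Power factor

Step 1 — Angular frequency: ω = 2π·f = 2π·1090 = 6849 rad/s.
Step 2 — Component impedances:
  Z1: Z = 1/(jωC) = -j/(ω·C) = 0 - j1926 Ω
  Z2: Z = R = 42.3 Ω
  Z3: Z = R = 13.1 Ω
Step 3 — With the output port shorted to ground, the output series arm Z2 runs from the junction to ground; the shunt arm Z3 also runs from the junction to ground. They appear in parallel: Z3 || Z2 = 10 Ω.
Step 4 — Series with input arm Z1: Z_in = Z1 + (Z3 || Z2) = 10 - j1926 Ω = 1926∠-89.7° Ω.
Step 5 — Source phasor: V = 160∠90.0° V = 0 + j160 V.
Step 6 — Current: I = V / Z = -0.08306 + j0.0004313 A = 0.08306∠179.7° A.
Step 7 — Complex power: S = V·I* = 0.06901 - j13.29 VA.
Step 8 — Real power: P = Re(S) = 0.06901 W.
Step 9 — Reactive power: Q = Im(S) = -13.29 VAR.
Step 10 — Apparent power: |S| = 13.29 VA.
Step 11 — Power factor: PF = P/|S| = 0.005192 (leading).

(a) P = 0.06901 W  (b) Q = -13.29 VAR  (c) S = 13.29 VA  (d) PF = 0.005192 (leading)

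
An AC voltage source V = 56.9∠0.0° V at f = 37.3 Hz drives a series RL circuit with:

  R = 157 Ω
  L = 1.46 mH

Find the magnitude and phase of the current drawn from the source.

Step 1 — Angular frequency: ω = 2π·f = 2π·37.3 = 234.4 rad/s.
Step 2 — Component impedances:
  R: Z = R = 157 Ω
  L: Z = jωL = j·234.4·0.00146 = 0 + j0.3422 Ω
Step 3 — Series combination: Z_total = R + L = 157 + j0.3422 Ω = 157∠0.1° Ω.
Step 4 — Source phasor: V = 56.9∠0.0° V = 56.9 V.
Step 5 — Ohm's law: I = V / Z_total = (56.9) / (157 + j0.3422) = 0.3624 - j0.0007899 A.
Step 6 — Convert to polar: |I| = 0.3624 A, ∠I = -0.1°.

I = 0.3624∠-0.1° A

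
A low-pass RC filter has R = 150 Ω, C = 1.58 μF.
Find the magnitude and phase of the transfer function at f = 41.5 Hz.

Step 1 — Angular frequency: ω = 2π·41.5 = 260.8 rad/s.
Step 2 — Transfer function: H(jω) = 1/(1 + jωRC).
Step 3 — Denominator: 1 + jωRC = 1 + j·260.8·150·1.58e-06 = 1 + j0.0618.
Step 4 — H = 0.9962 - j0.06156.
Step 5 — Magnitude: |H| = 0.9981 (-0.0 dB); phase: φ = -3.5°.

|H| = 0.9981 (-0.0 dB), φ = -3.5°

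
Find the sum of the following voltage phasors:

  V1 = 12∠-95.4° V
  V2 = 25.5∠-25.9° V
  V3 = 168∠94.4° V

Step 1 — Convert each phasor to rectangular form:
  V1 = 12·(cos(-95.4°) + j·sin(-95.4°)) = -1.129 - j11.95 V
  V2 = 25.5·(cos(-25.9°) + j·sin(-25.9°)) = 22.94 - j11.14 V
  V3 = 168·(cos(94.4°) + j·sin(94.4°)) = -12.89 + j167.5 V
Step 2 — Sum components: V_total = 8.921 + j144.4 V.
Step 3 — Convert to polar: |V_total| = 144.7 V, ∠V_total = 86.5°.

V_total = 144.7∠86.5° V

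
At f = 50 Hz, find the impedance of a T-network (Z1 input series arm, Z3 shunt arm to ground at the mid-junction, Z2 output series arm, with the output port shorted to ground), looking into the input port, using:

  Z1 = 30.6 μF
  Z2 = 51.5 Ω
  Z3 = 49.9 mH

Step 1 — Angular frequency: ω = 2π·f = 2π·50 = 314.2 rad/s.
Step 2 — Component impedances:
  Z1: Z = 1/(jωC) = -j/(ω·C) = 0 - j104 Ω
  Z2: Z = R = 51.5 Ω
  Z3: Z = jωL = j·314.2·0.0499 = 0 + j15.68 Ω
Step 3 — With the output port shorted to ground, the output series arm Z2 runs from the junction to ground; the shunt arm Z3 also runs from the junction to ground. They appear in parallel: Z3 || Z2 = 4.367 + j14.35 Ω.
Step 4 — Series with input arm Z1: Z_in = Z1 + (Z3 || Z2) = 4.367 - j89.68 Ω = 89.78∠-87.2° Ω.

Z = 4.367 - j89.68 Ω = 89.78∠-87.2° Ω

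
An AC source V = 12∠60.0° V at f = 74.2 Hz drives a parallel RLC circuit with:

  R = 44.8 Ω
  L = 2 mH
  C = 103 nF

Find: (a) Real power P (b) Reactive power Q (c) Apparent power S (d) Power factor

Step 1 — Angular frequency: ω = 2π·f = 2π·74.2 = 466.2 rad/s.
Step 2 — Component impedances:
  R: Z = R = 44.8 Ω
  L: Z = jωL = j·466.2·0.002 = 0 + j0.9324 Ω
  C: Z = 1/(jωC) = -j/(ω·C) = 0 - j2.082e+04 Ω
Step 3 — Parallel combination: 1/Z_total = 1/R + 1/L + 1/C; Z_total = 0.0194 + j0.9321 Ω = 0.9323∠88.8° Ω.
Step 4 — Source phasor: V = 12∠60.0° V = 6 + j10.39 V.
Step 5 — Current: I = V / Z = 11.28 - j6.203 A = 12.87∠-28.8° A.
Step 6 — Complex power: S = V·I* = 3.214 + j154.4 VA.
Step 7 — Real power: P = Re(S) = 3.214 W.
Step 8 — Reactive power: Q = Im(S) = 154.4 VAR.
Step 9 — Apparent power: |S| = 154.5 VA.
Step 10 — Power factor: PF = P/|S| = 0.02081 (lagging).

(a) P = 3.214 W  (b) Q = 154.4 VAR  (c) S = 154.5 VA  (d) PF = 0.02081 (lagging)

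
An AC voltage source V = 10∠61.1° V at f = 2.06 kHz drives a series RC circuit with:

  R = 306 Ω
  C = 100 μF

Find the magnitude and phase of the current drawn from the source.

Step 1 — Angular frequency: ω = 2π·f = 2π·2060 = 1.294e+04 rad/s.
Step 2 — Component impedances:
  R: Z = R = 306 Ω
  C: Z = 1/(jωC) = -j/(ω·C) = 0 - j0.7726 Ω
Step 3 — Series combination: Z_total = R + C = 306 - j0.7726 Ω = 306∠-0.1° Ω.
Step 4 — Source phasor: V = 10∠61.1° V = 4.833 + j8.755 V.
Step 5 — Ohm's law: I = V / Z_total = (4.833 + j8.755) / (306 - j0.7726) = 0.01572 + j0.02865 A.
Step 6 — Convert to polar: |I| = 0.03268 A, ∠I = 61.2°.

I = 0.03268∠61.2° A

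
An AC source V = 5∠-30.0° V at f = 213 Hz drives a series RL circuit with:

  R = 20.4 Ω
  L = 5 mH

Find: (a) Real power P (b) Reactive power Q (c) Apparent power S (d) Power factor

Step 1 — Angular frequency: ω = 2π·f = 2π·213 = 1338 rad/s.
Step 2 — Component impedances:
  R: Z = R = 20.4 Ω
  L: Z = jωL = j·1338·0.005 = 0 + j6.692 Ω
Step 3 — Series combination: Z_total = R + L = 20.4 + j6.692 Ω = 21.47∠18.2° Ω.
Step 4 — Source phasor: V = 5∠-30.0° V = 4.33 - j2.5 V.
Step 5 — Current: I = V / Z = 0.1553 - j0.1735 A = 0.2329∠-48.2° A.
Step 6 — Complex power: S = V·I* = 1.106 + j0.3629 VA.
Step 7 — Real power: P = Re(S) = 1.106 W.
Step 8 — Reactive power: Q = Im(S) = 0.3629 VAR.
Step 9 — Apparent power: |S| = 1.164 VA.
Step 10 — Power factor: PF = P/|S| = 0.9502 (lagging).

(a) P = 1.106 W  (b) Q = 0.3629 VAR  (c) S = 1.164 VA  (d) PF = 0.9502 (lagging)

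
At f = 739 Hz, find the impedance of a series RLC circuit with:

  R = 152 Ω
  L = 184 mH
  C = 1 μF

Step 1 — Angular frequency: ω = 2π·f = 2π·739 = 4643 rad/s.
Step 2 — Component impedances:
  R: Z = R = 152 Ω
  L: Z = jωL = j·4643·0.184 = 0 + j854.4 Ω
  C: Z = 1/(jωC) = -j/(ω·C) = 0 - j215.4 Ω
Step 3 — Series combination: Z_total = R + L + C = 152 + j639 Ω = 656.8∠76.6° Ω.

Z = 152 + j639 Ω = 656.8∠76.6° Ω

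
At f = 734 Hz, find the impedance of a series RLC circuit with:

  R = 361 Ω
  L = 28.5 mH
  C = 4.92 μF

Step 1 — Angular frequency: ω = 2π·f = 2π·734 = 4612 rad/s.
Step 2 — Component impedances:
  R: Z = R = 361 Ω
  L: Z = jωL = j·4612·0.0285 = 0 + j131.4 Ω
  C: Z = 1/(jωC) = -j/(ω·C) = 0 - j44.07 Ω
Step 3 — Series combination: Z_total = R + L + C = 361 + j87.37 Ω = 371.4∠13.6° Ω.

Z = 361 + j87.37 Ω = 371.4∠13.6° Ω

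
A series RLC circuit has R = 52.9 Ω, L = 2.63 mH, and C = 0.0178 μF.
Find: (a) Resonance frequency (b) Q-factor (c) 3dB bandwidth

Step 1 — Resonance: ω₀ = 1/√(LC) = 1/√(0.00263·1.78e-08) = 1.462e+05 rad/s.
Step 2 — f₀ = ω₀/(2π) = 2.326e+04 Hz.
Step 3 — Series Q: Q = ω₀L/R = 1.462e+05·0.00263/52.9 = 7.266.
Step 4 — Bandwidth: Δω = ω₀/Q = 2.011e+04 rad/s; BW = Δω/(2π) = 3201 Hz.

(a) f₀ = 2.326e+04 Hz  (b) Q = 7.266  (c) BW = 3201 Hz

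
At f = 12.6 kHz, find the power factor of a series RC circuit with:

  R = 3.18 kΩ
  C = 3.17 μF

Step 1 — Angular frequency: ω = 2π·f = 2π·1.26e+04 = 7.917e+04 rad/s.
Step 2 — Component impedances:
  R: Z = R = 3180 Ω
  C: Z = 1/(jωC) = -j/(ω·C) = 0 - j3.985 Ω
Step 3 — Series combination: Z_total = R + C = 3180 - j3.985 Ω = 3180∠-0.1° Ω.
Step 4 — Power factor: PF = cos(φ) = Re(Z)/|Z| = 3180/3180 = 1.
Step 5 — Type: Im(Z) = -3.985 ⇒ leading (phase φ = -0.1°).

PF = 1 (leading, φ = -0.1°)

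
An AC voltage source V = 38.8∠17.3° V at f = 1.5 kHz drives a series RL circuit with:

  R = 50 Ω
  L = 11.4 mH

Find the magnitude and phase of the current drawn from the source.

Step 1 — Angular frequency: ω = 2π·f = 2π·1500 = 9425 rad/s.
Step 2 — Component impedances:
  R: Z = R = 50 Ω
  L: Z = jωL = j·9425·0.0114 = 0 + j107.4 Ω
Step 3 — Series combination: Z_total = R + L = 50 + j107.4 Ω = 118.5∠65.0° Ω.
Step 4 — Source phasor: V = 38.8∠17.3° V = 37.04 + j11.54 V.
Step 5 — Ohm's law: I = V / Z_total = (37.04 + j11.54) / (50 + j107.4) = 0.2202 - j0.2423 A.
Step 6 — Convert to polar: |I| = 0.3274 A, ∠I = -47.7°.

I = 0.3274∠-47.7° A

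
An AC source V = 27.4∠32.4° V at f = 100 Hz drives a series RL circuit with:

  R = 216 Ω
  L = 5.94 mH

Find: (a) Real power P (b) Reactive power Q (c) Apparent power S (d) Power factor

Step 1 — Angular frequency: ω = 2π·f = 2π·100 = 628.3 rad/s.
Step 2 — Component impedances:
  R: Z = R = 216 Ω
  L: Z = jωL = j·628.3·0.00594 = 0 + j3.732 Ω
Step 3 — Series combination: Z_total = R + L = 216 + j3.732 Ω = 216∠1.0° Ω.
Step 4 — Source phasor: V = 27.4∠32.4° V = 23.13 + j14.68 V.
Step 5 — Current: I = V / Z = 0.1082 + j0.0661 A = 0.1268∠31.4° A.
Step 6 — Complex power: S = V·I* = 3.475 + j0.06004 VA.
Step 7 — Real power: P = Re(S) = 3.475 W.
Step 8 — Reactive power: Q = Im(S) = 0.06004 VAR.
Step 9 — Apparent power: |S| = 3.475 VA.
Step 10 — Power factor: PF = P/|S| = 0.9999 (lagging).

(a) P = 3.475 W  (b) Q = 0.06004 VAR  (c) S = 3.475 VA  (d) PF = 0.9999 (lagging)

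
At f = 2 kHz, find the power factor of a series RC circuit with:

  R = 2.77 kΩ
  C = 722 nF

Step 1 — Angular frequency: ω = 2π·f = 2π·2000 = 1.257e+04 rad/s.
Step 2 — Component impedances:
  R: Z = R = 2770 Ω
  C: Z = 1/(jωC) = -j/(ω·C) = 0 - j110.2 Ω
Step 3 — Series combination: Z_total = R + C = 2770 - j110.2 Ω = 2772∠-2.3° Ω.
Step 4 — Power factor: PF = cos(φ) = Re(Z)/|Z| = 2770/2772.2 = 0.9992.
Step 5 — Type: Im(Z) = -110.2 ⇒ leading (phase φ = -2.3°).

PF = 0.9992 (leading, φ = -2.3°)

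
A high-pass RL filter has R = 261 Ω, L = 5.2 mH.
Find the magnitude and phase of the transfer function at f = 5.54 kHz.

Step 1 — Angular frequency: ω = 2π·5540 = 3.481e+04 rad/s.
Step 2 — Transfer function: H(jω) = jωL/(R + jωL).
Step 3 — Numerator jωL = j·181; denominator R + jωL = 261 + j181.
Step 4 — H = 0.3248 + j0.4683.
Step 5 — Magnitude: |H| = 0.5699 (-4.9 dB); phase: φ = 55.3°.

|H| = 0.5699 (-4.9 dB), φ = 55.3°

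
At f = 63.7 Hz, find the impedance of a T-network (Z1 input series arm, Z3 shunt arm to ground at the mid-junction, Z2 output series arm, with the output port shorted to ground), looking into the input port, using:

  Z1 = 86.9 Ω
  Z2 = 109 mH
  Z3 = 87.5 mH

Step 1 — Angular frequency: ω = 2π·f = 2π·63.7 = 400.2 rad/s.
Step 2 — Component impedances:
  Z1: Z = R = 86.9 Ω
  Z2: Z = jωL = j·400.2·0.109 = 0 + j43.63 Ω
  Z3: Z = jωL = j·400.2·0.0875 = 0 + j35.02 Ω
Step 3 — With the output port shorted to ground, the output series arm Z2 runs from the junction to ground; the shunt arm Z3 also runs from the junction to ground. They appear in parallel: Z3 || Z2 = 0 + j19.43 Ω.
Step 4 — Series with input arm Z1: Z_in = Z1 + (Z3 || Z2) = 86.9 + j19.43 Ω = 89.04∠12.6° Ω.

Z = 86.9 + j19.43 Ω = 89.04∠12.6° Ω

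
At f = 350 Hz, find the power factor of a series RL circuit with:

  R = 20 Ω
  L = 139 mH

Step 1 — Angular frequency: ω = 2π·f = 2π·350 = 2199 rad/s.
Step 2 — Component impedances:
  R: Z = R = 20 Ω
  L: Z = jωL = j·2199·0.139 = 0 + j305.7 Ω
Step 3 — Series combination: Z_total = R + L = 20 + j305.7 Ω = 306.3∠86.3° Ω.
Step 4 — Power factor: PF = cos(φ) = Re(Z)/|Z| = 20/306.33 = 0.06529.
Step 5 — Type: Im(Z) = 305.7 ⇒ lagging (phase φ = 86.3°).

PF = 0.06529 (lagging, φ = 86.3°)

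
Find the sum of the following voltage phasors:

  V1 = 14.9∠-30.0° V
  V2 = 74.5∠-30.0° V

Step 1 — Convert each phasor to rectangular form:
  V1 = 14.9·(cos(-30.0°) + j·sin(-30.0°)) = 12.9 - j7.45 V
  V2 = 74.5·(cos(-30.0°) + j·sin(-30.0°)) = 64.52 - j37.25 V
Step 2 — Sum components: V_total = 77.42 - j44.7 V.
Step 3 — Convert to polar: |V_total| = 89.4 V, ∠V_total = -30.0°.

V_total = 89.4∠-30.0° V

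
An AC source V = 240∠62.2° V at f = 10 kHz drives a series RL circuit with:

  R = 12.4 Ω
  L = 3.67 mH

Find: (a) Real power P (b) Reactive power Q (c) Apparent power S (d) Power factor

Step 1 — Angular frequency: ω = 2π·f = 2π·1e+04 = 6.283e+04 rad/s.
Step 2 — Component impedances:
  R: Z = R = 12.4 Ω
  L: Z = jωL = j·6.283e+04·0.00367 = 0 + j230.6 Ω
Step 3 — Series combination: Z_total = R + L = 12.4 + j230.6 Ω = 230.9∠86.9° Ω.
Step 4 — Source phasor: V = 240∠62.2° V = 111.9 + j212.3 V.
Step 5 — Current: I = V / Z = 0.944 - j0.4346 A = 1.039∠-24.7° A.
Step 6 — Complex power: S = V·I* = 13.39 + j249.1 VA.
Step 7 — Real power: P = Re(S) = 13.39 W.
Step 8 — Reactive power: Q = Im(S) = 249.1 VAR.
Step 9 — Apparent power: |S| = 249.4 VA.
Step 10 — Power factor: PF = P/|S| = 0.0537 (lagging).

(a) P = 13.39 W  (b) Q = 249.1 VAR  (c) S = 249.4 VA  (d) PF = 0.0537 (lagging)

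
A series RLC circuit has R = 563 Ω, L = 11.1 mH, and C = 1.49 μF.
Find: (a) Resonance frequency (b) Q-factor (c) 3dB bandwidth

Step 1 — Resonance: ω₀ = 1/√(LC) = 1/√(0.0111·1.49e-06) = 7776 rad/s.
Step 2 — f₀ = ω₀/(2π) = 1238 Hz.
Step 3 — Series Q: Q = ω₀L/R = 7776·0.0111/563 = 0.1533.
Step 4 — Bandwidth: Δω = ω₀/Q = 5.072e+04 rad/s; BW = Δω/(2π) = 8072 Hz.

(a) f₀ = 1238 Hz  (b) Q = 0.1533  (c) BW = 8072 Hz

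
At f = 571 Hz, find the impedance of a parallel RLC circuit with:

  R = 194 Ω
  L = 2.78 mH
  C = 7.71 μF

Step 1 — Angular frequency: ω = 2π·f = 2π·571 = 3588 rad/s.
Step 2 — Component impedances:
  R: Z = R = 194 Ω
  L: Z = jωL = j·3588·0.00278 = 0 + j9.974 Ω
  C: Z = 1/(jωC) = -j/(ω·C) = 0 - j36.15 Ω
Step 3 — Parallel combination: 1/Z_total = 1/R + 1/L + 1/C; Z_total = 0.973 + j13.7 Ω = 13.74∠85.9° Ω.

Z = 0.973 + j13.7 Ω = 13.74∠85.9° Ω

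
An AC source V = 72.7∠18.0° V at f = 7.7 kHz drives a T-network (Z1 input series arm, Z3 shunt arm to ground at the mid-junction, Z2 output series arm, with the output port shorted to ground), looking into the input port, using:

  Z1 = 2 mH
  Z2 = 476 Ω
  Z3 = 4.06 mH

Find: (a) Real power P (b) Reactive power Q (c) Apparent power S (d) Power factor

Step 1 — Angular frequency: ω = 2π·f = 2π·7700 = 4.838e+04 rad/s.
Step 2 — Component impedances:
  Z1: Z = jωL = j·4.838e+04·0.002 = 0 + j96.76 Ω
  Z2: Z = R = 476 Ω
  Z3: Z = jωL = j·4.838e+04·0.00406 = 0 + j196.4 Ω
Step 3 — With the output port shorted to ground, the output series arm Z2 runs from the junction to ground; the shunt arm Z3 also runs from the junction to ground. They appear in parallel: Z3 || Z2 = 69.26 + j167.8 Ω.
Step 4 — Series with input arm Z1: Z_in = Z1 + (Z3 || Z2) = 69.26 + j264.6 Ω = 273.5∠75.3° Ω.
Step 5 — Source phasor: V = 72.7∠18.0° V = 69.14 + j22.47 V.
Step 6 — Current: I = V / Z = 0.1435 - j0.2237 A = 0.2658∠-57.3° A.
Step 7 — Complex power: S = V·I* = 4.893 + j18.69 VA.
Step 8 — Real power: P = Re(S) = 4.893 W.
Step 9 — Reactive power: Q = Im(S) = 18.69 VAR.
Step 10 — Apparent power: |S| = 19.32 VA.
Step 11 — Power factor: PF = P/|S| = 0.2532 (lagging).

(a) P = 4.893 W  (b) Q = 18.69 VAR  (c) S = 19.32 VA  (d) PF = 0.2532 (lagging)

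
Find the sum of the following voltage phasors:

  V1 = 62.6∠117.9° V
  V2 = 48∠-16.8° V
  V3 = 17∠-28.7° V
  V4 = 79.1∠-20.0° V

Step 1 — Convert each phasor to rectangular form:
  V1 = 62.6·(cos(117.9°) + j·sin(117.9°)) = -29.29 + j55.32 V
  V2 = 48·(cos(-16.8°) + j·sin(-16.8°)) = 45.95 - j13.87 V
  V3 = 17·(cos(-28.7°) + j·sin(-28.7°)) = 14.91 - j8.164 V
  V4 = 79.1·(cos(-20.0°) + j·sin(-20.0°)) = 74.33 - j27.05 V
Step 2 — Sum components: V_total = 105.9 + j6.233 V.
Step 3 — Convert to polar: |V_total| = 106.1 V, ∠V_total = 3.4°.

V_total = 106.1∠3.4° V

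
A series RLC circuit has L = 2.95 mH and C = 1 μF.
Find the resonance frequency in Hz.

Step 1 — Resonance condition Im(Z)=0 gives ω₀ = 1/√(LC).
Step 2 — ω₀ = 1/√(0.00295·1e-06) = 1.841e+04 rad/s.
Step 3 — f₀ = ω₀/(2π) = 2930 Hz.

f₀ = 2930 Hz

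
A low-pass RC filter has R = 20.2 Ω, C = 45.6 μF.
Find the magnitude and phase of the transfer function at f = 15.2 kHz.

Step 1 — Angular frequency: ω = 2π·1.52e+04 = 9.55e+04 rad/s.
Step 2 — Transfer function: H(jω) = 1/(1 + jωRC).
Step 3 — Denominator: 1 + jωRC = 1 + j·9.55e+04·20.2·4.56e-05 = 1 + j87.97.
Step 4 — H = 0.0001292 - j0.01137.
Step 5 — Magnitude: |H| = 0.01137 (-38.9 dB); phase: φ = -89.3°.

|H| = 0.01137 (-38.9 dB), φ = -89.3°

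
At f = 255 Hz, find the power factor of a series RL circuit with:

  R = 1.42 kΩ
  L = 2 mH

Step 1 — Angular frequency: ω = 2π·f = 2π·255 = 1602 rad/s.
Step 2 — Component impedances:
  R: Z = R = 1420 Ω
  L: Z = jωL = j·1602·0.002 = 0 + j3.204 Ω
Step 3 — Series combination: Z_total = R + L = 1420 + j3.204 Ω = 1420∠0.1° Ω.
Step 4 — Power factor: PF = cos(φ) = Re(Z)/|Z| = 1420/1420 = 1.
Step 5 — Type: Im(Z) = 3.204 ⇒ lagging (phase φ = 0.1°).

PF = 1 (lagging, φ = 0.1°)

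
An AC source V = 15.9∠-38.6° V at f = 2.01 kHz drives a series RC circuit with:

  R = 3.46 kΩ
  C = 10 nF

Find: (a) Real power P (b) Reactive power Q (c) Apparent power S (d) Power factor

Step 1 — Angular frequency: ω = 2π·f = 2π·2010 = 1.263e+04 rad/s.
Step 2 — Component impedances:
  R: Z = R = 3460 Ω
  C: Z = 1/(jωC) = -j/(ω·C) = 0 - j7918 Ω
Step 3 — Series combination: Z_total = R + C = 3460 - j7918 Ω = 8641∠-66.4° Ω.
Step 4 — Source phasor: V = 15.9∠-38.6° V = 12.43 - j9.92 V.
Step 5 — Current: I = V / Z = 0.001628 + j0.0008581 A = 0.00184∠27.8° A.
Step 6 — Complex power: S = V·I* = 0.01171 - j0.02681 VA.
Step 7 — Real power: P = Re(S) = 0.01171 W.
Step 8 — Reactive power: Q = Im(S) = -0.02681 VAR.
Step 9 — Apparent power: |S| = 0.02926 VA.
Step 10 — Power factor: PF = P/|S| = 0.4004 (leading).

(a) P = 0.01171 W  (b) Q = -0.02681 VAR  (c) S = 0.02926 VA  (d) PF = 0.4004 (leading)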